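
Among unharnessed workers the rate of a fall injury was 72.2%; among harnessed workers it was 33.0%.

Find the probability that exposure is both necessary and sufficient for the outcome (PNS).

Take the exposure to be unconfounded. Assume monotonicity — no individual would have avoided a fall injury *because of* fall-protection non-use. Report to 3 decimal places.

PNS ≈ 0.392

p₁ = 0.722, p₀ = 0.33.
Under exogeneity and monotonicity, PNS = p₁ − p₀.
PNS = 0.722 − 0.33 = 0.392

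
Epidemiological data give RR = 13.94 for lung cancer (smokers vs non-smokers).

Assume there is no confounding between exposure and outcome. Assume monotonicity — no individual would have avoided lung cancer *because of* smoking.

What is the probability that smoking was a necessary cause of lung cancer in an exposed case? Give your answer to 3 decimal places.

PN ≈ 0.928

Under exogeneity and monotonicity, PN = (RR − 1) / RR = 1 − 1/RR.
PN = (13.94 − 1) / 13.94 = 12.94 / 13.94 ≈ 0.9283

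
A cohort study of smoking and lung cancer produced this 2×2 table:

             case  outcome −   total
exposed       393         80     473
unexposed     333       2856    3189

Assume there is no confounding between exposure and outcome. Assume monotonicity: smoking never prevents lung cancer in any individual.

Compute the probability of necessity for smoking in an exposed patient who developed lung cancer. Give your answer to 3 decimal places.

PN ≈ 0.874

p₁ = P(outcome | exposed) = 393/473 = 0.83087
p₀ = P(outcome | unexposed) = 333/3189 = 0.10442
Under exogeneity and monotonicity, PN = (p₁ − p₀)/p₁.
PN = (0.83087 − 0.10442) / 0.83087 ≈ 0.8743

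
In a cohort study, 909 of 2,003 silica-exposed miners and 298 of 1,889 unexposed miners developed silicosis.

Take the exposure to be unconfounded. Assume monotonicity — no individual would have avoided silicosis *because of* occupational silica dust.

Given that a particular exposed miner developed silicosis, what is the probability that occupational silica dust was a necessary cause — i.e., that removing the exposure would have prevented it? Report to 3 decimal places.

PN ≈ 0.652

p₁ = P(outcome | exposed) = 909/2003 = 0.45382
p₀ = P(outcome | unexposed) = 298/1889 = 0.15776
Under exogeneity and monotonicity, PN = (p₁ − p₀) / p₁.
PN = (0.45382 − 0.15776) / 0.45382 = 0.29606 / 0.45382 ≈ 0.6524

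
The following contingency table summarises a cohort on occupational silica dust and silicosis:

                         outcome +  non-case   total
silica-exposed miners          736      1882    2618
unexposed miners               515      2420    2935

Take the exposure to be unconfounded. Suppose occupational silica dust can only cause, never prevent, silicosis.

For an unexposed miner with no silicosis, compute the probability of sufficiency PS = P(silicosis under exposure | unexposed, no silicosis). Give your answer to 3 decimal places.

PS ≈ 0.128

p₁ = P(outcome | exposed) = 736/2618 = 0.28113
p₀ = P(outcome | unexposed) = 515/2935 = 0.17547
Under exogeneity and monotonicity, PS = (p₁ − p₀)/(1 − p₀).
PS = (0.28113 − 0.17547) / 0.82453 ≈ 0.1281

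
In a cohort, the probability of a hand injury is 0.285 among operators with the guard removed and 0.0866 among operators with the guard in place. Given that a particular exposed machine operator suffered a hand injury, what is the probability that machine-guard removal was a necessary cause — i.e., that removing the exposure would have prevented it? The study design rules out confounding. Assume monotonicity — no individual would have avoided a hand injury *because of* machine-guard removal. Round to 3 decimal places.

Let p₁ = 0.285, p₀ = 0.0866.
Under exogeneity and monotonicity, PN = (p₁ − p₀) / p₁.
PN = (0.285 − 0.0866) / 0.285 = 0.1984 / 0.285 ≈ 0.6961

PN ≈ 0.696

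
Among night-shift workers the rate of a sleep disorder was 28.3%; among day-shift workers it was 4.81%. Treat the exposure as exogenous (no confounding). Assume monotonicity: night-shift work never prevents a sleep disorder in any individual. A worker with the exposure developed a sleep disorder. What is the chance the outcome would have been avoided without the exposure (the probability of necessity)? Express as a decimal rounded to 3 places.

p₁ = 0.283, p₀ = 0.0481.
Under exogeneity and monotonicity, PN = (p₁ − p₀) / p₁.
PN = (0.283 − 0.0481) / 0.283 = 0.2349 / 0.283 ≈ 0.8300

PN ≈ 0.830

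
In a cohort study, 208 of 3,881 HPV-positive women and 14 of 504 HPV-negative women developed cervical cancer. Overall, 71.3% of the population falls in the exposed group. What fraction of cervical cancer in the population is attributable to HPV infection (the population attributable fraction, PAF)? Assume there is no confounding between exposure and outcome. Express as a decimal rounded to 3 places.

p₁ = P(outcome | exposed) = 208/3881 = 0.053594
p₀ = P(outcome | unexposed) = 14/504 = 0.027778
Overall risk P(Y=1) = π·p₁ + (1−π)·p₀ = 0.713×0.053594 + 0.287×0.027778 = 0.046185.
Under exogeneity, PAF = [P(Y=1) − p₀] / P(Y=1).
PAF = (0.046185 − 0.027778) / 0.046185 ≈ 0.3986

PAF ≈ 0.399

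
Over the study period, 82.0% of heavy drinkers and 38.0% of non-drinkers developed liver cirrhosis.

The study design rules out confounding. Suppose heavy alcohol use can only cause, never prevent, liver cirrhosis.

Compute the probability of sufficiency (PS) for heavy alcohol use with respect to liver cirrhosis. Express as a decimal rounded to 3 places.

p₁ = 0.82, p₀ = 0.38.
Under exogeneity and monotonicity, PS = (p₁ − p₀) / (1 − p₀).
PS = (0.82 − 0.38) / (1 − 0.38) = 0.44 / 0.62 ≈ 0.7097

PS ≈ 0.710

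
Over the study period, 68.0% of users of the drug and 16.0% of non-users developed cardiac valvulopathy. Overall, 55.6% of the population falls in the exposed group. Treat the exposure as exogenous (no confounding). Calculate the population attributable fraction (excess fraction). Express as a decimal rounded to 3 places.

p₁ = 0.68, p₀ = 0.16.
Overall risk P(Y=1) = π·p₁ + (1−π)·p₀ = 0.556×0.68 + 0.444×0.16 = 0.44912.
Under exogeneity, PAF = [P(Y=1) − p₀] / P(Y=1).
PAF = (0.44912 − 0.16) / 0.44912 ≈ 0.6437

PAF ≈ 0.644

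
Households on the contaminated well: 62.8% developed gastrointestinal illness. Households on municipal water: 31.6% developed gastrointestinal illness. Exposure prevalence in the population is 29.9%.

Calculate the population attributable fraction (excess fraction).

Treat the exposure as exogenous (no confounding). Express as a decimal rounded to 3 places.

PAF ≈ 0.228

p₁ = 0.628, p₀ = 0.316.
Overall risk P(Y=1) = π·p₁ + (1−π)·p₀ = 0.299×0.628 + 0.701×0.316 = 0.40929.
Under exogeneity, PAF = [P(Y=1) − p₀] / P(Y=1).
PAF = (0.40929 − 0.316) / 0.40929 ≈ 0.2279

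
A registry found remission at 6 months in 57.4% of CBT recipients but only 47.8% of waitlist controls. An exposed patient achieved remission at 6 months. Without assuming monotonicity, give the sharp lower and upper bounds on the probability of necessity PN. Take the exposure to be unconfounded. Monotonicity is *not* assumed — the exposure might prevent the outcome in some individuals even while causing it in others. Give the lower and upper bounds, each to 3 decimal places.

0.167 ≤ PN ≤ 0.909

p₁ = 0.574, p₀ = 0.478.
Under exogeneity alone the bounds on PN are max{0,(p₁−p₀)/p₁} ≤ PN ≤ min{1,(1−p₀)/p₁}.
  lower = (p₁ − p₀)/p₁ = 0.096 / 0.574 ≈ 0.1672
  upper = min{1, (1 − p₀)/p₁} = 0.522 / 0.574 ≈ 0.9094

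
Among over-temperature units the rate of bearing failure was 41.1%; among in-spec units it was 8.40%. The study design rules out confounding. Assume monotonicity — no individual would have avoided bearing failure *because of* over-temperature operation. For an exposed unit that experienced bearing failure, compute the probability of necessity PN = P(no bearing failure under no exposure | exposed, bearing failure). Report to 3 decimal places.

p₁ = 0.411, p₀ = 0.084.
Under exogeneity and monotonicity, PN = (p₁ − p₀) / p₁.
PN = (0.411 − 0.084) / 0.411 = 0.327 / 0.411 ≈ 0.7956

PN ≈ 0.796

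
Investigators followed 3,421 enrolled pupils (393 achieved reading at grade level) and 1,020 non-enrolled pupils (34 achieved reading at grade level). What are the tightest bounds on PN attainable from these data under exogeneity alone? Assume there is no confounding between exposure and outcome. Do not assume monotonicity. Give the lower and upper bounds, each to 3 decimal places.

0.710 ≤ PN ≤ 1.000

p₁ = P(outcome | exposed) = 393/3421 = 0.11488
p₀ = P(outcome | unexposed) = 34/1020 = 0.033333
Under exogeneity alone the bounds on PN are max{0,(p₁−p₀)/p₁} ≤ PN ≤ min{1,(1−p₀)/p₁}.
  lower = (p₁ − p₀)/p₁ = 0.081545 / 0.11488 ≈ 0.7098
  upper = min{1, (1 − p₀)/p₁} = 0.96667 / 0.11488 ≈ 8.4147 → capped at 1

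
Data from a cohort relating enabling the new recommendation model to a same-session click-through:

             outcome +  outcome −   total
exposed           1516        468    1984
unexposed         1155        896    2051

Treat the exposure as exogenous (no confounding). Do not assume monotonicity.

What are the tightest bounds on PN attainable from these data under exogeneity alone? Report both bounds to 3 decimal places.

0.263 ≤ PN ≤ 0.572

p₁ = P(outcome | exposed) = 1516/1984 = 0.76411
p₀ = P(outcome | unexposed) = 1155/2051 = 0.56314
Under exogeneity alone the bounds on PN are max{0,(p₁−p₀)/p₁} ≤ PN ≤ min{1,(1−p₀)/p₁}.
  lower = (p₁ − p₀)/p₁ = 0.20097 / 0.76411 ≈ 0.2630
  upper = min{1, (1 − p₀)/p₁} = 0.43686 / 0.76411 ≈ 0.5717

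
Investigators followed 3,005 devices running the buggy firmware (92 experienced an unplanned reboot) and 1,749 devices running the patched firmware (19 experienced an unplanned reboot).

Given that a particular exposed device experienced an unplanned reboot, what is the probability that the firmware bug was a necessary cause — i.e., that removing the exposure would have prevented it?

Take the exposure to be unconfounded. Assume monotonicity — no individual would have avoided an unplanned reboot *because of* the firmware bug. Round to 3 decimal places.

p₁ = P(outcome | exposed) = 92/3005 = 0.030616
p₀ = P(outcome | unexposed) = 19/1749 = 0.010863
Under exogeneity and monotonicity, PN = (p₁ − p₀) / p₁.
PN = (0.030616 − 0.010863) / 0.030616 = 0.019752 / 0.030616 ≈ 0.6452

PN ≈ 0.645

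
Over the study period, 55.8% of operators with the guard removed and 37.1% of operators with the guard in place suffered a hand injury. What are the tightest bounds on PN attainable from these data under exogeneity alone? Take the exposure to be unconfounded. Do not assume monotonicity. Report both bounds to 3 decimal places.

p₁ = 0.558, p₀ = 0.371.
Under exogeneity alone the bounds on PN are max{0,(p₁−p₀)/p₁} ≤ PN ≤ min{1,(1−p₀)/p₁}.
  lower = (p₁ − p₀)/p₁ = 0.187 / 0.558 ≈ 0.3351
  upper = min{1, (1 − p₀)/p₁} = 0.629 / 0.558 ≈ 1.1272 → capped at 1

0.335 ≤ PN ≤ 1.000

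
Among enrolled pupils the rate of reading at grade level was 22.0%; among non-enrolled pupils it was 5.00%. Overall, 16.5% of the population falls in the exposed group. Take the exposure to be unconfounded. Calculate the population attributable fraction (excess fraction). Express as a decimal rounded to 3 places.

p₁ = 0.22, p₀ = 0.05.
Overall risk P(Y=1) = π·p₁ + (1−π)·p₀ = 0.165×0.22 + 0.835×0.05 = 0.07805.
Under exogeneity, PAF = [P(Y=1) − p₀] / P(Y=1).
PAF = (0.07805 − 0.05) / 0.07805 ≈ 0.3594

PAF ≈ 0.359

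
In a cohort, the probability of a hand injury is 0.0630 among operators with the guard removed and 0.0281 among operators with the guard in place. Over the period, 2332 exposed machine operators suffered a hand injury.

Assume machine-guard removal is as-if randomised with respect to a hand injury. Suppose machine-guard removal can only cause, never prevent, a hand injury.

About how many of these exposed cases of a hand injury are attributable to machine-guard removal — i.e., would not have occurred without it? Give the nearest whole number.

Let p₁ = 0.063, p₀ = 0.0281.
PN = (p₁ − p₀)/p₁ = (0.063 − 0.0281) / 0.063 ≈ 0.55397.
Attributable cases ≈ PN × (exposed cases) = 0.55397 × 2332 ≈ 1291.85.

about 1292 cases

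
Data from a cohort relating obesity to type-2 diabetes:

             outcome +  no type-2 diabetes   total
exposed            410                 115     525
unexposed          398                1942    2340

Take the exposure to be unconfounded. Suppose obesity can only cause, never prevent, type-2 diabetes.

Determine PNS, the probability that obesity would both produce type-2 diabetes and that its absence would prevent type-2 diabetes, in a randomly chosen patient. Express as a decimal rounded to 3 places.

PNS ≈ 0.611

p₁ = P(outcome | exposed) = 410/525 = 0.78095
p₀ = P(outcome | unexposed) = 398/2340 = 0.17009
Under exogeneity and monotonicity, PNS = p₁ − p₀.
PNS = 0.78095 − 0.17009 = 0.61087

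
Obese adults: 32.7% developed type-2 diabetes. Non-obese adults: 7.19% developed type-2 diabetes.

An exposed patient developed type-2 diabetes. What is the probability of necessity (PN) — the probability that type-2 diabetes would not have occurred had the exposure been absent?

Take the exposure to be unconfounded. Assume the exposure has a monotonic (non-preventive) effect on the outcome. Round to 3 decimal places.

PN ≈ 0.780

p₁ = 0.327, p₀ = 0.0719.
Under exogeneity and monotonicity, PN = (p₁ − p₀) / p₁.
PN = (0.327 − 0.0719) / 0.327 = 0.2551 / 0.327 ≈ 0.7801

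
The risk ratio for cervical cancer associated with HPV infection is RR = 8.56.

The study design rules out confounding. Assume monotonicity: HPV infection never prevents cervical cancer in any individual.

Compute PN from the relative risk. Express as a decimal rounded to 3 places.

PN ≈ 0.883

Under exogeneity and monotonicity, PN = (RR − 1) / RR = 1 − 1/RR.
PN = (8.56 − 1) / 8.56 = 7.56 / 8.56 ≈ 0.8832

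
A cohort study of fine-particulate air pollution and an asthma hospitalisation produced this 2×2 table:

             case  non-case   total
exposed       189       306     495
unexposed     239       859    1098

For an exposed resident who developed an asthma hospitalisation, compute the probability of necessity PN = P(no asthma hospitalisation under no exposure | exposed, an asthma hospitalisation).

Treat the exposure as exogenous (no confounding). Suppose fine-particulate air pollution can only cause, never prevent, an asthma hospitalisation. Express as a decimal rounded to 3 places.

p₁ = P(outcome | exposed) = 189/495 = 0.38182
p₀ = P(outcome | unexposed) = 239/1098 = 0.21767
Under exogeneity and monotonicity, PN = (p₁ − p₀)/p₁.
PN = (0.38182 − 0.21767) / 0.38182 ≈ 0.4299

PN ≈ 0.430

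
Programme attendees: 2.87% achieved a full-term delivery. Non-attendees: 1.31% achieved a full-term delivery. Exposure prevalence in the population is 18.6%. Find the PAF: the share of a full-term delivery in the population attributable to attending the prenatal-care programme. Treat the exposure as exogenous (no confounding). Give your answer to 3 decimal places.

p₁ = 0.0287, p₀ = 0.0131.
Overall risk P(Y=1) = π·p₁ + (1−π)·p₀ = 0.186×0.0287 + 0.814×0.0131 = 0.016002.
Under exogeneity, PAF = [P(Y=1) − p₀] / P(Y=1).
PAF = (0.016002 − 0.0131) / 0.016002 ≈ 0.1813

PAF ≈ 0.181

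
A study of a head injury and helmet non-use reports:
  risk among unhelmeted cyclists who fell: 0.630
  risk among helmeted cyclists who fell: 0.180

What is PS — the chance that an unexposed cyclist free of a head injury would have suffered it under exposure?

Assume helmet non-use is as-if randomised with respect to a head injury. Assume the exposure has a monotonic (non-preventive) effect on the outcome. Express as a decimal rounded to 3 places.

PS ≈ 0.549

Let p₁ = 0.63, p₀ = 0.18.
Under exogeneity and monotonicity, PS = (p₁ − p₀) / (1 − p₀).
PS = (0.63 − 0.18) / (1 − 0.18) = 0.45 / 0.82 ≈ 0.5488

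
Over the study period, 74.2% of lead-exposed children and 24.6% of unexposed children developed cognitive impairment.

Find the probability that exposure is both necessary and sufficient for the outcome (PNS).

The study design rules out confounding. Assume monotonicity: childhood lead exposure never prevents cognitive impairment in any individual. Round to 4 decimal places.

p₁ = 0.742, p₀ = 0.246.
Under exogeneity and monotonicity, PNS = p₁ − p₀.
PNS = 0.742 − 0.246 = 0.496

PNS ≈ 0.4960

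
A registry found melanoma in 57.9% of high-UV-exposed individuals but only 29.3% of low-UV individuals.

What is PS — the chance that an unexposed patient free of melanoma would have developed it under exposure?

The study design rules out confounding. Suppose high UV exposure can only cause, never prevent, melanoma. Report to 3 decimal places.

p₁ = 0.579, p₀ = 0.293.
Under exogeneity and monotonicity, PS = (p₁ − p₀) / (1 − p₀).
PS = (0.579 − 0.293) / (1 − 0.293) = 0.286 / 0.707 ≈ 0.4045

PS ≈ 0.405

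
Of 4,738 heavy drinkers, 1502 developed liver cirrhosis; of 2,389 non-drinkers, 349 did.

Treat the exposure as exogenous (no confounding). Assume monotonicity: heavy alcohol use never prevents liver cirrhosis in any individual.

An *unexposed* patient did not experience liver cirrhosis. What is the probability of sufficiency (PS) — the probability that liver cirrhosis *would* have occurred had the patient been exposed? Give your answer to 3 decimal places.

PS ≈ 0.200

p₁ = P(outcome | exposed) = 1502/4738 = 0.31701
p₀ = P(outcome | unexposed) = 349/2389 = 0.14609
Under exogeneity and monotonicity, PS = (p₁ − p₀) / (1 − p₀).
PS = (0.31701 − 0.14609) / (1 − 0.14609) = 0.17093 / 0.85391 ≈ 0.2002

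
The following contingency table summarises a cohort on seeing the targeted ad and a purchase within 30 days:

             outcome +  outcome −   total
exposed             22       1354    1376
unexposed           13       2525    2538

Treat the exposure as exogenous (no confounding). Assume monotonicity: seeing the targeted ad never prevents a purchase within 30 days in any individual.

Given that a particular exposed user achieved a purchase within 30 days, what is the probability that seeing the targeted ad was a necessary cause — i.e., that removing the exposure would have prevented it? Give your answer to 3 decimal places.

p₁ = P(outcome | exposed) = 22/1376 = 0.015988
p₀ = P(outcome | unexposed) = 13/2538 = 0.0051221
Under exogeneity and monotonicity, PN = (p₁ − p₀)/p₁.
PN = (0.015988 − 0.0051221) / 0.015988 ≈ 0.6796

PN ≈ 0.680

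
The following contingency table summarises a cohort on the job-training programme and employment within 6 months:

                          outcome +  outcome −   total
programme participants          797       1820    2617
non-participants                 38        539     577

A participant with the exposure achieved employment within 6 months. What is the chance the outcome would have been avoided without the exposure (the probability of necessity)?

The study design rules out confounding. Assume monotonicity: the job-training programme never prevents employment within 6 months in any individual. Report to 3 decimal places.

PN ≈ 0.784

p₁ = P(outcome | exposed) = 797/2617 = 0.30455
p₀ = P(outcome | unexposed) = 38/577 = 0.065858
Under exogeneity and monotonicity, PN = (p₁ − p₀)/p₁.
PN = (0.30455 − 0.065858) / 0.30455 ≈ 0.7838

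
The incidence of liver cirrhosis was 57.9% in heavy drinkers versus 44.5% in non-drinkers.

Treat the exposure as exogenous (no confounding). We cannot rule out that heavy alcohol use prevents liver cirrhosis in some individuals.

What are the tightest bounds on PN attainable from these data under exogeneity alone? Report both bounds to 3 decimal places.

p₁ = 0.579, p₀ = 0.445.
Under exogeneity alone the bounds on PN are max{0,(p₁−p₀)/p₁} ≤ PN ≤ min{1,(1−p₀)/p₁}.
  lower = (p₁ − p₀)/p₁ = 0.134 / 0.579 ≈ 0.2314
  upper = min{1, (1 − p₀)/p₁} = 0.555 / 0.579 ≈ 0.9585

0.231 ≤ PN ≤ 0.959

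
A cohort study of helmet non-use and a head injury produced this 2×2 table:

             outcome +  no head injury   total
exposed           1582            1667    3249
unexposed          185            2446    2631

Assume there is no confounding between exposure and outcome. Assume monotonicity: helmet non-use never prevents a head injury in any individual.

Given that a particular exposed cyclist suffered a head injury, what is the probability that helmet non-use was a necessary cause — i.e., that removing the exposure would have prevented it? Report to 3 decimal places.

PN ≈ 0.856

p₁ = P(outcome | exposed) = 1582/3249 = 0.48692
p₀ = P(outcome | unexposed) = 185/2631 = 0.070315
Under exogeneity and monotonicity, PN = (p₁ − p₀)/p₁.
PN = (0.48692 − 0.070315) / 0.48692 ≈ 0.8556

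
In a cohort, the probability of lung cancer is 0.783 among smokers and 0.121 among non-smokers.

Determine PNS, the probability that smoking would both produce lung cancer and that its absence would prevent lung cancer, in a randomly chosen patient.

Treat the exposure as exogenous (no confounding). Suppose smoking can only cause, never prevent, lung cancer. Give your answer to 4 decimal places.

PNS ≈ 0.6620

Let p₁ = 0.783, p₀ = 0.121.
Under exogeneity and monotonicity, PNS = p₁ − p₀.
PNS = 0.783 − 0.121 = 0.662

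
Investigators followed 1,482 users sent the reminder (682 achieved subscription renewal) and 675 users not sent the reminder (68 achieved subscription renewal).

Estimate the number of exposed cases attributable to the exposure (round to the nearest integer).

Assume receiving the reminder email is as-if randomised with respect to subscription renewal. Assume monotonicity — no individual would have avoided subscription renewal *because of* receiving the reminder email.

p₁ = P(outcome | exposed) = 682/1482 = 0.46019
p₀ = P(outcome | unexposed) = 68/675 = 0.10074
PN = (p₁ − p₀)/p₁ = (0.46019 − 0.10074) / 0.46019 ≈ 0.78109.
Attributable cases ≈ PN × (exposed cases) = 0.78109 × 682 ≈ 532.70.

about 533 cases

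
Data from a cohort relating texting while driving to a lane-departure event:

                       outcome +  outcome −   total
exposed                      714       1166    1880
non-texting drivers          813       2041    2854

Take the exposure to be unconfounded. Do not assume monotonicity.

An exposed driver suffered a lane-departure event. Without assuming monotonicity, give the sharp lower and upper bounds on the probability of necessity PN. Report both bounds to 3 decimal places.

0.250 ≤ PN ≤ 1.000

p₁ = P(outcome | exposed) = 714/1880 = 0.37979
p₀ = P(outcome | unexposed) = 813/2854 = 0.28486
Under exogeneity alone the bounds on PN are max{0,(p₁−p₀)/p₁} ≤ PN ≤ min{1,(1−p₀)/p₁}.
  lower = (p₁ − p₀)/p₁ = 0.094924 / 0.37979 ≈ 0.2499
  upper = min{1, (1 − p₀)/p₁} = 0.71514 / 0.37979 ≈ 1.8830 → capped at 1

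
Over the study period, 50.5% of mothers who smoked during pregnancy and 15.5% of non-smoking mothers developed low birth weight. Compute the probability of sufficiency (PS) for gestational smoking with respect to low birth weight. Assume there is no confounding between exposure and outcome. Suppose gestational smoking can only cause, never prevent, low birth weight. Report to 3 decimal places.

PS ≈ 0.414

p₁ = 0.505, p₀ = 0.155.
Under exogeneity and monotonicity, PS = (p₁ − p₀) / (1 − p₀).
PS = (0.505 − 0.155) / (1 − 0.155) = 0.35 / 0.845 ≈ 0.4142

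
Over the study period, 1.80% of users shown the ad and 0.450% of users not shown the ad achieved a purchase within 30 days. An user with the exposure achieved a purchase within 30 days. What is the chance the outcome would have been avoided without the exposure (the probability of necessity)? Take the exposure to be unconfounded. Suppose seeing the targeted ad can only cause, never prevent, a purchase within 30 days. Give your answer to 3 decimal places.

PN ≈ 0.750

p₁ = 0.018, p₀ = 0.0045.
Under exogeneity and monotonicity, PN = (p₁ − p₀) / p₁.
PN = (0.018 − 0.0045) / 0.018 = 0.0135 / 0.018 ≈ 0.7500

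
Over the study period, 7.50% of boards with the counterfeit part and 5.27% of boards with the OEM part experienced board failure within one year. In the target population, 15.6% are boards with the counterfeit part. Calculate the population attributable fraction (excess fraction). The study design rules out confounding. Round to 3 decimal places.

p₁ = 0.075, p₀ = 0.0527.
Overall risk P(Y=1) = π·p₁ + (1−π)·p₀ = 0.156×0.075 + 0.844×0.0527 = 0.056179.
Under exogeneity, PAF = [P(Y=1) − p₀] / P(Y=1).
PAF = (0.056179 − 0.0527) / 0.056179 ≈ 0.0619

PAF ≈ 0.062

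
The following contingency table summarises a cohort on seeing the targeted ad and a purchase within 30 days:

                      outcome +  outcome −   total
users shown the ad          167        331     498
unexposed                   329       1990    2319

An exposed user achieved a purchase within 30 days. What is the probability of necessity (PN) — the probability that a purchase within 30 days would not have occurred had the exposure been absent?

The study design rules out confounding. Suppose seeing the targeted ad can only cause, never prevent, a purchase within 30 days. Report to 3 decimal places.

p₁ = P(outcome | exposed) = 167/498 = 0.33534
p₀ = P(outcome | unexposed) = 329/2319 = 0.14187
Under exogeneity and monotonicity, PN = (p₁ − p₀) / p₁.
PN = (0.33534 − 0.14187) / 0.33534 = 0.19347 / 0.33534 ≈ 0.5769

PN ≈ 0.577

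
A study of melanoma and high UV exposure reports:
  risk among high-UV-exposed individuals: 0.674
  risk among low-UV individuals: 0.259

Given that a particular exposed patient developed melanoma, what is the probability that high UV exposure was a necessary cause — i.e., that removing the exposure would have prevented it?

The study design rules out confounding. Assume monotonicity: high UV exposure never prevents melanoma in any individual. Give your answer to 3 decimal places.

Let p₁ = 0.674, p₀ = 0.259.
Under exogeneity and monotonicity, PN = (p₁ − p₀) / p₁.
PN = (0.674 − 0.259) / 0.674 = 0.415 / 0.674 ≈ 0.6157

PN ≈ 0.616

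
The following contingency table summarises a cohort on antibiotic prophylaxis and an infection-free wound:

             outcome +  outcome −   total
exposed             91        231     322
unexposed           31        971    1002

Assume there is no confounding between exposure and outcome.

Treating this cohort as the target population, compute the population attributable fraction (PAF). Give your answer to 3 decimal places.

p₁ = P(outcome | exposed) = 91/322 = 0.28261
p₀ = P(outcome | unexposed) = 31/1002 = 0.030938
Exposure prevalence π = 322/1324 = 0.2432; overall risk P(Y=1) = 0.092145.
Under exogeneity, PAF = [P(Y=1) − p₀]/P(Y=1).
PAF = (0.092145 − 0.030938) / 0.092145 ≈ 0.6642

PAF ≈ 0.664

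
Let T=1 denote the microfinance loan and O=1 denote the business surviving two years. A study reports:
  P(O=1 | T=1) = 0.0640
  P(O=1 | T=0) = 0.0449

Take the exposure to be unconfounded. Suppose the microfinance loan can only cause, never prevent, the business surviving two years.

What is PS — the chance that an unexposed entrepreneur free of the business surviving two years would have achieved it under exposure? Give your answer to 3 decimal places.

PS ≈ 0.020

Let p₁ = 0.064, p₀ = 0.0449.
Under exogeneity and monotonicity, PS = (p₁ − p₀) / (1 − p₀).
PS = (0.064 − 0.0449) / (1 − 0.0449) = 0.0191 / 0.9551 ≈ 0.0200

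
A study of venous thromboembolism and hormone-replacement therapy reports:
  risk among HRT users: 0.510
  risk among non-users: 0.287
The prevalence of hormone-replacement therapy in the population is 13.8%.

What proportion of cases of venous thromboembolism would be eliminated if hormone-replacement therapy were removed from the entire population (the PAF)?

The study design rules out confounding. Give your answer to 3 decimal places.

Let p₁ = 0.51, p₀ = 0.287.
Overall risk P(Y=1) = π·p₁ + (1−π)·p₀ = 0.138×0.51 + 0.862×0.287 = 0.31777.
Under exogeneity, PAF = [P(Y=1) − p₀] / P(Y=1).
PAF = (0.31777 − 0.287) / 0.31777 ≈ 0.0968

PAF ≈ 0.097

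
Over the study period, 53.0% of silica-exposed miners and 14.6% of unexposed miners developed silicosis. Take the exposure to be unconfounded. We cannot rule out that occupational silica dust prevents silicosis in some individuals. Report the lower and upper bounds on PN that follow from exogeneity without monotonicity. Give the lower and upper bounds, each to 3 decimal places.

0.725 ≤ PN ≤ 1.000

p₁ = 0.53, p₀ = 0.146.
Under exogeneity alone the bounds on PN are max{0,(p₁−p₀)/p₁} ≤ PN ≤ min{1,(1−p₀)/p₁}.
  lower = (p₁ − p₀)/p₁ = 0.384 / 0.53 ≈ 0.7245
  upper = min{1, (1 − p₀)/p₁} = 0.854 / 0.53 ≈ 1.6113 → capped at 1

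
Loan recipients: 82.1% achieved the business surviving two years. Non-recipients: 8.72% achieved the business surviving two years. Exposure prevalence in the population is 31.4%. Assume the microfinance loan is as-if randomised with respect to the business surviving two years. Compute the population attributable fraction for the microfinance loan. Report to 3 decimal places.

p₁ = 0.821, p₀ = 0.0872.
Overall risk P(Y=1) = π·p₁ + (1−π)·p₀ = 0.314×0.821 + 0.686×0.0872 = 0.31761.
Under exogeneity, PAF = [P(Y=1) − p₀] / P(Y=1).
PAF = (0.31761 − 0.0872) / 0.31761 ≈ 0.7255

PAF ≈ 0.725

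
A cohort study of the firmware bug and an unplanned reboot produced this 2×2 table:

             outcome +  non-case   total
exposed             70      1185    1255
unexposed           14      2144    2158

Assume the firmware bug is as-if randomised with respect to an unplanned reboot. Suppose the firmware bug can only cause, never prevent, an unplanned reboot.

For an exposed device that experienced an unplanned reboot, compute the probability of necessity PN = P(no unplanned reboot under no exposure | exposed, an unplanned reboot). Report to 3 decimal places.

PN ≈ 0.884

p₁ = P(outcome | exposed) = 70/1255 = 0.055777
p₀ = P(outcome | unexposed) = 14/2158 = 0.0064875
Under exogeneity and monotonicity, PN = (p₁ − p₀)/p₁.
PN = (0.055777 − 0.0064875) / 0.055777 ≈ 0.8837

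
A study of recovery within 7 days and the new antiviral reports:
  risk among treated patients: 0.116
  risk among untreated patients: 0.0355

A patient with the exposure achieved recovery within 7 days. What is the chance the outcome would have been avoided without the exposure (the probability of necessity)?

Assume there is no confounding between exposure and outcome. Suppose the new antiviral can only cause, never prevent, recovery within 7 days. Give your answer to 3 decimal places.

Let p₁ = 0.116, p₀ = 0.0355.
Under exogeneity and monotonicity, PN = (p₁ − p₀) / p₁.
PN = (0.116 − 0.0355) / 0.116 = 0.0805 / 0.116 ≈ 0.6940

PN ≈ 0.694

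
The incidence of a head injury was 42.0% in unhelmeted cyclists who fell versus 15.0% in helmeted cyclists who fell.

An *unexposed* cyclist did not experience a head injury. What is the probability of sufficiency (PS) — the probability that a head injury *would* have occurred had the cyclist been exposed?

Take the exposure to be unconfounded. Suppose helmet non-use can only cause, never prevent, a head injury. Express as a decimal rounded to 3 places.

PS ≈ 0.318

p₁ = 0.42, p₀ = 0.15.
Under exogeneity and monotonicity, PS = (p₁ − p₀) / (1 − p₀).
PS = (0.42 − 0.15) / (1 − 0.15) = 0.27 / 0.85 ≈ 0.3176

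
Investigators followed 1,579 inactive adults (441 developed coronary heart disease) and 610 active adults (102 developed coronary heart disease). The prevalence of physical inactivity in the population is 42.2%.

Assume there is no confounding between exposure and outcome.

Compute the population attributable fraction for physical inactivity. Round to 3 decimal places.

PAF ≈ 0.220

p₁ = P(outcome | exposed) = 441/1579 = 0.27929
p₀ = P(outcome | unexposed) = 102/610 = 0.16721
Overall risk P(Y=1) = π·p₁ + (1−π)·p₀ = 0.422×0.27929 + 0.578×0.16721 = 0.21451.
Under exogeneity, PAF = [P(Y=1) − p₀] / P(Y=1).
PAF = (0.21451 − 0.16721) / 0.21451 ≈ 0.2205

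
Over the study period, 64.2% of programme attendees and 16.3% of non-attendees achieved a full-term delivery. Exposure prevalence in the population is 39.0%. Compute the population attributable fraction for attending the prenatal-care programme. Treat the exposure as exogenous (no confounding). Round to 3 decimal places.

p₁ = 0.642, p₀ = 0.163.
Overall risk P(Y=1) = π·p₁ + (1−π)·p₀ = 0.39×0.642 + 0.61×0.163 = 0.34981.
Under exogeneity, PAF = [P(Y=1) − p₀] / P(Y=1).
PAF = (0.34981 − 0.163) / 0.34981 ≈ 0.5340

PAF ≈ 0.534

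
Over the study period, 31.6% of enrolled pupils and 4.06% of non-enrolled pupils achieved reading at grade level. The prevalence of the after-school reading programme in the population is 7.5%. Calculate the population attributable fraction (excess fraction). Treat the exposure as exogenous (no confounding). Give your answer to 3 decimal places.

p₁ = 0.316, p₀ = 0.0406.
Overall risk P(Y=1) = π·p₁ + (1−π)·p₀ = 0.075×0.316 + 0.925×0.0406 = 0.061255.
Under exogeneity, PAF = [P(Y=1) − p₀] / P(Y=1).
PAF = (0.061255 − 0.0406) / 0.061255 ≈ 0.3372

PAF ≈ 0.337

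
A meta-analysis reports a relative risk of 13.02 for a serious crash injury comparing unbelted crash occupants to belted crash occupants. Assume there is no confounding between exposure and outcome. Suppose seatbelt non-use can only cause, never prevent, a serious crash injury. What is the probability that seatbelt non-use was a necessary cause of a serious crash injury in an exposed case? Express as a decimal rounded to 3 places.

Under exogeneity and monotonicity, PN = (RR − 1) / RR = 1 − 1/RR.
PN = (13.02 − 1) / 13.02 = 12.02 / 13.02 ≈ 0.9232

PN ≈ 0.923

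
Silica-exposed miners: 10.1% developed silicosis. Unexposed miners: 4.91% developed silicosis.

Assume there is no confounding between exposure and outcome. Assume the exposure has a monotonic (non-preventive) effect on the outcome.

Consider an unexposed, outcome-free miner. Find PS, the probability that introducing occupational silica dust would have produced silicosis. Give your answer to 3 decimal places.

p₁ = 0.101, p₀ = 0.0491.
Under exogeneity and monotonicity, PS = (p₁ − p₀) / (1 − p₀).
PS = (0.101 − 0.0491) / (1 − 0.0491) = 0.0519 / 0.9509 ≈ 0.0546

PS ≈ 0.055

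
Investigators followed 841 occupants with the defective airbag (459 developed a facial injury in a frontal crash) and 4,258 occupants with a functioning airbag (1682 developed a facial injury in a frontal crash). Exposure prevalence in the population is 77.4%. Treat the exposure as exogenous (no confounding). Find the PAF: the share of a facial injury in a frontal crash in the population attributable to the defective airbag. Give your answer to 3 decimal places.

PAF ≈ 0.228

p₁ = P(outcome | exposed) = 459/841 = 0.54578
p₀ = P(outcome | unexposed) = 1682/4258 = 0.39502
Overall risk P(Y=1) = π·p₁ + (1−π)·p₀ = 0.774×0.54578 + 0.226×0.39502 = 0.51171.
Under exogeneity, PAF = [P(Y=1) − p₀] / P(Y=1).
PAF = (0.51171 − 0.39502) / 0.51171 ≈ 0.2280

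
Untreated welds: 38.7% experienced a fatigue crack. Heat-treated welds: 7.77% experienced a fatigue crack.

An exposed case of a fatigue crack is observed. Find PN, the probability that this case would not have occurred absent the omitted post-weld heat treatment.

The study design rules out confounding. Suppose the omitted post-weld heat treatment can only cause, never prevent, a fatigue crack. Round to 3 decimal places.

p₁ = 0.387, p₀ = 0.0777.
Under exogeneity and monotonicity, PN = (p₁ − p₀) / p₁.
PN = (0.387 − 0.0777) / 0.387 = 0.3093 / 0.387 ≈ 0.7992

PN ≈ 0.799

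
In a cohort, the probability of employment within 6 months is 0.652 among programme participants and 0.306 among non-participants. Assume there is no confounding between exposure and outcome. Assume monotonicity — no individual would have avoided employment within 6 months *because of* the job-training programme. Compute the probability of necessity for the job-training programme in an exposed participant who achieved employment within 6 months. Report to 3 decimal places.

PN ≈ 0.531

Let p₁ = 0.652, p₀ = 0.306.
Under exogeneity and monotonicity, PN = (p₁ − p₀) / p₁.
PN = (0.652 − 0.306) / 0.652 = 0.346 / 0.652 ≈ 0.5307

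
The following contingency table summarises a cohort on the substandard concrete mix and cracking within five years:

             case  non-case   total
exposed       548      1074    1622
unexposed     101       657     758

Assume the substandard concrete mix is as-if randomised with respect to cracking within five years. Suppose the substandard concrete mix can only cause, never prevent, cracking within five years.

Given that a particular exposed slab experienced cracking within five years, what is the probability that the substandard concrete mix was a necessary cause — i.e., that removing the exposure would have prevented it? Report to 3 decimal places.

PN ≈ 0.606

p₁ = P(outcome | exposed) = 548/1622 = 0.33785
p₀ = P(outcome | unexposed) = 101/758 = 0.13325
Under exogeneity and monotonicity, PN = (p₁ − p₀)/p₁.
PN = (0.33785 − 0.13325) / 0.33785 ≈ 0.6056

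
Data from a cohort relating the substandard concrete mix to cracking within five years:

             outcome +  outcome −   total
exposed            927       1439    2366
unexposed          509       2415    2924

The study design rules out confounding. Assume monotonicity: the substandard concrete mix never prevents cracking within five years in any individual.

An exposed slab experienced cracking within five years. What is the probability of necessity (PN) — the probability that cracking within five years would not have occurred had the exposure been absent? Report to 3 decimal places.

PN ≈ 0.556

p₁ = P(outcome | exposed) = 927/2366 = 0.3918
p₀ = P(outcome | unexposed) = 509/2924 = 0.17408
Under exogeneity and monotonicity, PN = (p₁ − p₀)/p₁.
PN = (0.3918 − 0.17408) / 0.3918 ≈ 0.5557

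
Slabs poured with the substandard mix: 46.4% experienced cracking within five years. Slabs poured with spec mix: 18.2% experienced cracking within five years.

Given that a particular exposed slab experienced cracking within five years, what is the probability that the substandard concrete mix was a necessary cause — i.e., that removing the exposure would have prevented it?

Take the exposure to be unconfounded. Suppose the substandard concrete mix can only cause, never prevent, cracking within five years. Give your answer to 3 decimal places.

p₁ = 0.464, p₀ = 0.182.
Under exogeneity and monotonicity, PN = (p₁ − p₀) / p₁.
PN = (0.464 − 0.182) / 0.464 = 0.282 / 0.464 ≈ 0.6078

PN ≈ 0.608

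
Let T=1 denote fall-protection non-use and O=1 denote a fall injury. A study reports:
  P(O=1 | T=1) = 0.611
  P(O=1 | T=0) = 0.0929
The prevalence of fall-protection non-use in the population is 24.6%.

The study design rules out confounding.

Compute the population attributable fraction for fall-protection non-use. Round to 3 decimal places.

PAF ≈ 0.578

Let p₁ = 0.611, p₀ = 0.0929.
Overall risk P(Y=1) = π·p₁ + (1−π)·p₀ = 0.246×0.611 + 0.754×0.0929 = 0.22035.
Under exogeneity, PAF = [P(Y=1) − p₀] / P(Y=1).
PAF = (0.22035 − 0.0929) / 0.22035 ≈ 0.5784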